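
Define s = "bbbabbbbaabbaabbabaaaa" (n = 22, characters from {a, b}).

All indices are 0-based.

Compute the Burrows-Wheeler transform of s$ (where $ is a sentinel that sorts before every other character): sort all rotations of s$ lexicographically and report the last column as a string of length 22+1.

rank  rotation                 last
    0  $bbbabbbbaabbaabbabaaaa  a
    1  a$bbbabbbbaabbaabbabaaa  a
    2  aa$bbbabbbbaabbaabbabaa  a
    3  aaa$bbbabbbbaabbaabbaba  a
    4  aaaa$bbbabbbbaabbaabbab  b
    5  aabbaabbabaaaa$bbbabbbb  b
    6  aabbabaaaa$bbbabbbbaabb  b
    7  abaaaa$bbbabbbbaabbaabb  b
    8  abbaabbabaaaa$bbbabbbba  a
    9  abbabaaaa$bbbabbbbaabba  a
   10  abbbbaabbaabbabaaaa$bbb  b
   11  baaaa$bbbabbbbaabbaabba  a
   12  baabbaabbabaaaa$bbbabbb  b
   13  baabbabaaaa$bbbabbbbaab  b
   14  babaaaa$bbbabbbbaabbaab  b
   15  babbbbaabbaabbabaaaa$bb  b
   16  bbaabbaabbabaaaa$bbbabb  b
   17  bbaabbabaaaa$bbbabbbbaa  a
   18  bbabaaaa$bbbabbbbaabbaa  a
   19  bbabbbbaabbaabbabaaaa$b  b
   20  bbbaabbaabbabaaaa$bbbab  b
   21  bbbabbbbaabbaabbabaaaa$  $
   22  bbbbaabbaabbabaaaa$bbba  a

aaaabbbbaababbbbbaabb$a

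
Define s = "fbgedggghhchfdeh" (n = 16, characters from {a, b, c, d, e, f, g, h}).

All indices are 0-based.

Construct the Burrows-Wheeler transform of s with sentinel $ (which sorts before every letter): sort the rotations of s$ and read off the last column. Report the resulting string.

rank  rotation           last
    0  $fbgedggghhchfdeh  h
    1  bgedggghhchfdeh$f  f
    2  chfdeh$fbgedggghh  h
    3  deh$fbgedggghhchf  f
    4  dggghhchfdeh$fbge  e
    5  edggghhchfdeh$fbg  g
    6  eh$fbgedggghhchfd  d
    7  fbgedggghhchfdeh$  $
    8  fdeh$fbgedggghhch  h
    9  gedggghhchfdeh$fb  b
   10  ggghhchfdeh$fbged  d
   11  gghhchfdeh$fbgedg  g
   12  ghhchfdeh$fbgedgg  g
   13  h$fbgedggghhchfde  e
   14  hchfdeh$fbgedgggh  h
   15  hfdeh$fbgedggghhc  c
   16  hhchfdeh$fbgedggg  g

hfhfegd$hbdggehcg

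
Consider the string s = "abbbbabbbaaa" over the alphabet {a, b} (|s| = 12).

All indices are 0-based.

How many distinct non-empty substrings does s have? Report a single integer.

rank→(start, suffix):
  0 → (11, 'a')
  1 → (10, 'aa')
  2 → (9, 'aaa')
  3 → (5, 'abbbaaa')
  4 → (0, 'abbbbabbbaaa')
  5 → (8, 'baaa')
  6 → (4, 'babbbaaa')
  7 → (7, 'bbaaa')
  8 → (3, 'bbabbbaaa')
  9 → (6, 'bbbaaa')
  10 → (2, 'bbbabbbaaa')
  11 → (1, 'bbbbabbbaaa')

SA = [11, 10, 9, 5, 0, 8, 4, 7, 3, 6, 2, 1]
[i] adj suffixes → lcp
  [1] 11/10 → 1 ('a')
  [2] 10/9 → 2 ('aa')
  [3] 9/5 → 1 ('a')
  [4] 5/0 → 4 ('abbb')
  [5] 0/8 → 0 ('')
  [6] 8/4 → 2 ('ba')
  [7] 4/7 → 1 ('b')
  [8] 7/3 → 3 ('bba')
  [9] 3/6 → 2 ('bb')
  [10] 6/2 → 4 ('bbba')
  [11] 2/1 → 3 ('bbb')

n(n+1)/2 = 12·13/2 = 78
Σ LCP = 0 + 1 + 2 + 1 + 4 + 0 + 2 + 1 + 3 + 2 + 4 + 3 = 23
distinct = 78 − 23 = 55

55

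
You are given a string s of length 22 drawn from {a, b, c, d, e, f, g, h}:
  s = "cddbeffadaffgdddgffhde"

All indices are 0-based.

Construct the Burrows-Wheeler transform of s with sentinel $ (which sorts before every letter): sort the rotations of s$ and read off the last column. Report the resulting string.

efdd$adcgdhddbfeagfffdf

rank  rotation                 last
    0  $cddbeffadaffgdddgffhde  e
    1  adaffgdddgffhde$cddbeff  f
    2  affgdddgffhde$cddbeffad  d
    3  beffadaffgdddgffhde$cdd  d
    4  cddbeffadaffgdddgffhde$  $
    5  daffgdddgffhde$cddbeffa  a
    6  dbeffadaffgdddgffhde$cd  d
    7  ddbeffadaffgdddgffhde$c  c
    8  dddgffhde$cddbeffadaffg  g
    9  ddgffhde$cddbeffadaffgd  d
   10  de$cddbeffadaffgdddgffh  h
   11  dgffhde$cddbeffadaffgdd  d
   12  e$cddbeffadaffgdddgffhd  d
   13  effadaffgdddgffhde$cddb  b
   14  fadaffgdddgffhde$cddbef  f
   15  ffadaffgdddgffhde$cddbe  e
   16  ffgdddgffhde$cddbeffada  a
   17  ffhde$cddbeffadaffgdddg  g
   18  fgdddgffhde$cddbeffadaf  f
   19  fhde$cddbeffadaffgdddgf  f
   20  gdddgffhde$cddbeffadaff  f
   21  gffhde$cddbeffadaffgddd  d
   22  hde$cddbeffadaffgdddgff  f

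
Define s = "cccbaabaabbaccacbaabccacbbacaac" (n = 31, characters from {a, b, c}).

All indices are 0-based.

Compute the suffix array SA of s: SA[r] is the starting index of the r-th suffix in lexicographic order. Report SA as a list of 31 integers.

[4, 7, 17, 28, 5, 8, 18, 29, 26, 14, 22, 11, 3, 6, 16, 25, 10, 24, 9, 19, 30, 27, 13, 21, 2, 15, 23, 12, 20, 1, 0]

rank→(start, suffix):
  0 → (4, 'aabaabbaccacbaabccacbbacaac')
  1 → (7, 'aabbaccacbaabccacbbacaac')
  2 → (17, 'aabccacbbacaac')
  3 → (28, 'aac')
  4 → (5, 'abaabbaccacbaabccacbbacaac')
  5 → (8, 'abbaccacbaabccacbbacaac')
  6 → (18, 'abccacbbacaac')
  7 → (29, 'ac')
  8 → (26, 'acaac')
  9 → (14, 'acbaabccacbbacaac')
  10 → (22, 'acbbacaac')
  11 → (11, 'accacbaabccacbbacaac')
  12 → (3, 'baabaabbaccacbaabccacbbacaac')
  13 → (6, 'baabbaccacbaabccacbbacaac')
  14 → (16, 'baabccacbbacaac')
  15 → (25, 'bacaac')
  16 → (10, 'baccacbaabccacbbacaac')
  17 → (24, 'bbacaac')
  18 → (9, 'bbaccacbaabccacbbacaac')
  19 → (19, 'bccacbbacaac')
  20 → (30, 'c')
  21 → (27, 'caac')
  22 → (13, 'cacbaabccacbbacaac')
  23 → (21, 'cacbbacaac')
  24 → (2, 'cbaabaabbaccacbaabccacbbacaac')
  25 → (15, 'cbaabccacbbacaac')
  26 → (23, 'cbbacaac')
  27 → (12, 'ccacbaabccacbbacaac')
  28 → (20, 'ccacbbacaac')
  29 → (1, 'ccbaabaabbaccacbaabccacbbacaac')
  30 → (0, 'cccbaabaabbaccacbaabccacbbacaac')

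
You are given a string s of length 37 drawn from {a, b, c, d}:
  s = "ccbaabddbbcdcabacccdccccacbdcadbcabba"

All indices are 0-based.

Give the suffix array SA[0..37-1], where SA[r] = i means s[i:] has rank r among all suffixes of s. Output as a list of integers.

[36, 3, 13, 33, 4, 24, 15, 29, 35, 2, 14, 34, 8, 31, 9, 26, 5, 12, 32, 23, 28, 1, 25, 22, 0, 21, 20, 16, 17, 10, 18, 7, 30, 11, 27, 19, 6]

rank | idx | suffix
   0 |  36 | a
   1 |   3 | aabddbbcdcabacccdccccacbdcadbcabba
   2 |  13 | abacccdccccacbdcadbcabba
   3 |  33 | abba
   4 |   4 | abddbbcdcabacccdccccacbdcadbcabba
   5 |  24 | acbdcadbcabba
   6 |  15 | acccdccccacbdcadbcabba
   7 |  29 | adbcabba
   8 |  35 | ba
   9 |   2 | baabddbbcdcabacccdccccacbdcadbcabba
  10 |  14 | bacccdccccacbdcadbcabba
  11 |  34 | bba
  12 |   8 | bbcdcabacccdccccacbdcadbcabba
  13 |  31 | bcabba
  14 |   9 | bcdcabacccdccccacbdcadbcabba
  15 |  26 | bdcadbcabba
  16 |   5 | bddbbcdcabacccdccccacbdcadbcabba
  17 |  12 | cabacccdccccacbdcadbcabba
  18 |  32 | cabba
  19 |  23 | cacbdcadbcabba
  20 |  28 | cadbcabba
  21 |   1 | cbaabddbbcdcabacccdccccacbdcadbcabba
  22 |  25 | cbdcadbcabba
  23 |  22 | ccacbdcadbcabba
  24 |   0 | ccbaabddbbcdcabacccdccccacbdcadbcabba
  25 |  21 | cccacbdcadbcabba
  26 |  20 | ccccacbdcadbcabba
  27 |  16 | cccdccccacbdcadbcabba
  28 |  17 | ccdccccacbdcadbcabba
  29 |  10 | cdcabacccdccccacbdcadbcabba
  30 |  18 | cdccccacbdcadbcabba
  31 |   7 | dbbcdcabacccdccccacbdcadbcabba
  32 |  30 | dbcabba
  33 |  11 | dcabacccdccccacbdcadbcabba
  34 |  27 | dcadbcabba
  35 |  19 | dccccacbdcadbcabba
  36 |   6 | ddbbcdcabacccdccccacbdcadbcabba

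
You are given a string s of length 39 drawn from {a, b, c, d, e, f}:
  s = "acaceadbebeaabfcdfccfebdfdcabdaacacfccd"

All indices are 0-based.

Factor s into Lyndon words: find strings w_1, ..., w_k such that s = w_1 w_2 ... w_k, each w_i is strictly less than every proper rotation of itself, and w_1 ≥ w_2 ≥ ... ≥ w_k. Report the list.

["acaceadbebe", "aabfcdfccfebdfdcabdaacacfccd"]

emit factor 1: 'acaceadbebe' (i=0, period=11)
emit factor 2: 'aabfcdfccfebdfdcabdaacacfccd' (i=11, period=28)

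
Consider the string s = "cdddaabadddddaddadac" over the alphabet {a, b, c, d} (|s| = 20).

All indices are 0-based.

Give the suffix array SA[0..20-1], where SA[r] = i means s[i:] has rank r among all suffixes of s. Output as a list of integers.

[4, 5, 18, 16, 13, 7, 6, 19, 0, 3, 17, 15, 12, 2, 14, 11, 1, 10, 9, 8]

rank | idx | suffix
   0 |   4 | aabadddddaddadac
   1 |   5 | abadddddaddadac
   2 |  18 | ac
   3 |  16 | adac
   4 |  13 | addadac
   5 |   7 | adddddaddadac
   6 |   6 | badddddaddadac
   7 |  19 | c
   8 |   0 | cdddaabadddddaddadac
   9 |   3 | daabadddddaddadac
  10 |  17 | dac
  11 |  15 | dadac
  12 |  12 | daddadac
  13 |   2 | ddaabadddddaddadac
  14 |  14 | ddadac
  15 |  11 | ddaddadac
  16 |   1 | dddaabadddddaddadac
  17 |  10 | dddaddadac
  18 |   9 | ddddaddadac
  19 |   8 | dddddaddadac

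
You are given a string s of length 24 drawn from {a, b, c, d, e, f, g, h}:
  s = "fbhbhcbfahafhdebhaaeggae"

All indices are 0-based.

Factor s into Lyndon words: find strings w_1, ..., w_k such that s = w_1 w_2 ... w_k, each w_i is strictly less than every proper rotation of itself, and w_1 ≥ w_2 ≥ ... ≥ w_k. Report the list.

emit factor 1: 'f' (i=0, period=1)
emit factor 2: 'bhbhc' (i=1, period=5)
emit factor 3: 'bf' (i=6, period=2)
emit factor 4: 'ah' (i=8, period=2)
emit factor 5: 'afhdebh' (i=10, period=7)
emit factor 6: 'aaeggae' (i=17, period=7)

["f", "bhbhc", "bf", "ah", "afhdebh", "aaeggae"]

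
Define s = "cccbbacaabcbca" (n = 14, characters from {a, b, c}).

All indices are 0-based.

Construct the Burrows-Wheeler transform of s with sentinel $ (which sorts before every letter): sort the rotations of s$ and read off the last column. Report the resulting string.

accabbccabacbc$

rank  rotation         last
    0  $cccbbacaabcbca  a
    1  a$cccbbacaabcbc  c
    2  aabcbca$cccbbac  c
    3  abcbca$cccbbaca  a
    4  acaabcbca$cccbb  b
    5  bacaabcbca$cccb  b
    6  bbacaabcbca$ccc  c
    7  bca$cccbbacaabc  c
    8  bcbca$cccbbacaa  a
    9  ca$cccbbacaabcb  b
   10  caabcbca$cccbba  a
   11  cbbacaabcbca$cc  c
   12  cbca$cccbbacaab  b
   13  ccbbacaabcbca$c  c
   14  cccbbacaabcbca$  $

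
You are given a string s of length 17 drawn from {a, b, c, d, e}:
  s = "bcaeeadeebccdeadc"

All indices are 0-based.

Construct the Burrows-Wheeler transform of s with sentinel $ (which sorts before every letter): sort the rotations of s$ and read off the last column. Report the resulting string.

rank  rotation            last
    0  $bcaeeadeebccdeadc  c
    1  adc$bcaeeadeebccde  e
    2  adeebccdeadc$bcaee  e
    3  aeeadeebccdeadc$bc  c
    4  bcaeeadeebccdeadc$  $
    5  bccdeadc$bcaeeadee  e
    6  c$bcaeeadeebccdead  d
    7  caeeadeebccdeadc$b  b
    8  ccdeadc$bcaeeadeeb  b
    9  cdeadc$bcaeeadeebc  c
   10  dc$bcaeeadeebccdea  a
   11  deadc$bcaeeadeebcc  c
   12  deebccdeadc$bcaeea  a
   13  eadc$bcaeeadeebccd  d
   14  eadeebccdeadc$bcae  e
   15  ebccdeadc$bcaeeade  e
   16  eeadeebccdeadc$bca  a
   17  eebccdeadc$bcaeead  d

ceec$edbbcacadeead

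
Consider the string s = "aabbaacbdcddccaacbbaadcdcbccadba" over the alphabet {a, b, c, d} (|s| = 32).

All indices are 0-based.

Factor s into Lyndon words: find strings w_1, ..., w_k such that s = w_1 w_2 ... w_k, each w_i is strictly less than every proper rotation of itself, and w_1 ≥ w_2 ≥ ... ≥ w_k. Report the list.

emit factor 1: 'aabbaacbdcddccaacbbaadcdcbccadb' (i=0, period=31)
emit factor 2: 'a' (i=31, period=1)

["aabbaacbdcddccaacbbaadcdcbccadb", "a"]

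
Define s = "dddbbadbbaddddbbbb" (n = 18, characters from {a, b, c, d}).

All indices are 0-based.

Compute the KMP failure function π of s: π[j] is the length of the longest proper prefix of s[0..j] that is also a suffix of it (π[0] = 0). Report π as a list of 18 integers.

π[0] = 0
j=1 s[j]='d': π[1]=1 (border 'd')
j=2 s[j]='d': π[2]=2 (border 'dd')
j=3 s[j]='b': k: 2→1→0; π[3]=0 (border '')
j=4 s[j]='b': π[4]=0 (border '')
j=5 s[j]='a': π[5]=0 (border '')
j=6 s[j]='d': π[6]=1 (border 'd')
j=7 s[j]='b': k: 1→0; π[7]=0 (border '')
j=8 s[j]='b': π[8]=0 (border '')
j=9 s[j]='a': π[9]=0 (border '')
j=10 s[j]='d': π[10]=1 (border 'd')
j=11 s[j]='d': π[11]=2 (border 'dd')
j=12 s[j]='d': π[12]=3 (border 'ddd')
j=13 s[j]='d': k: 3→2; π[13]=3 (border 'ddd')
j=14 s[j]='b': π[14]=4 (border 'dddb')
j=15 s[j]='b': π[15]=5 (border 'dddbb')
j=16 s[j]='b': k: 5→0; π[16]=0 (border '')
j=17 s[j]='b': π[17]=0 (border '')

[0, 1, 2, 0, 0, 0, 1, 0, 0, 0, 1, 2, 3, 3, 4, 5, 0, 0]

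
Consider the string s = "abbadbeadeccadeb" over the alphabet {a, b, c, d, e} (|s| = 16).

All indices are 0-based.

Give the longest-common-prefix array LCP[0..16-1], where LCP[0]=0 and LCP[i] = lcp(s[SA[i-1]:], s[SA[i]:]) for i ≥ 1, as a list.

sorted suffixes:
  #0 SA[0]=0  'abbadbeadeccadeb'
  #1 SA[1]=3  'adbeadeccadeb'
  #2 SA[2]=12  'adeb'
  #3 SA[3]=7  'adeccadeb'
  #4 SA[4]=15  'b'
  #5 SA[5]=2  'badbeadeccadeb'
  #6 SA[6]=1  'bbadbeadeccadeb'
  #7 SA[7]=5  'beadeccadeb'
  #8 SA[8]=11  'cadeb'
  #9 SA[9]=10  'ccadeb'
  #10 SA[10]=4  'dbeadeccadeb'
  #11 SA[11]=13  'deb'
  #12 SA[12]=8  'deccadeb'
  #13 SA[13]=6  'eadeccadeb'
  #14 SA[14]=14  'eb'
  #15 SA[15]=9  'eccadeb'

SA = [0, 3, 12, 7, 15, 2, 1, 5, 11, 10, 4, 13, 8, 6, 14, 9]
[i] adj suffixes → lcp
  [1] 0/3 → 1 ('a')
  [2] 3/12 → 2 ('ad')
  [3] 12/7 → 3 ('ade')
  [4] 7/15 → 0 ('')
  [5] 15/2 → 1 ('b')
  [6] 2/1 → 1 ('b')
  [7] 1/5 → 1 ('b')
  [8] 5/11 → 0 ('')
  [9] 11/10 → 1 ('c')
  [10] 10/4 → 0 ('')
  [11] 4/13 → 1 ('d')
  [12] 13/8 → 2 ('de')
  [13] 8/6 → 0 ('')
  [14] 6/14 → 1 ('e')
  [15] 14/9 → 1 ('e')

[0, 1, 2, 3, 0, 1, 1, 1, 0, 1, 0, 1, 2, 0, 1, 1]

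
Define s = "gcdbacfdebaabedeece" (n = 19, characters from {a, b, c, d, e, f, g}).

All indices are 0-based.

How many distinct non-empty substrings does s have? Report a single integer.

176

rank | idx | suffix
   0 |  10 | aabedeece
   1 |  11 | abedeece
   2 |   4 | acfdebaabedeece
   3 |   9 | baabedeece
   4 |   3 | bacfdebaabedeece
   5 |  12 | bedeece
   6 |   1 | cdbacfdebaabedeece
   7 |  17 | ce
   8 |   5 | cfdebaabedeece
   9 |   2 | dbacfdebaabedeece
  10 |   7 | debaabedeece
  11 |  14 | deece
  12 |  18 | e
  13 |   8 | ebaabedeece
  14 |  16 | ece
  15 |  13 | edeece
  16 |  15 | eece
  17 |   6 | fdebaabedeece
  18 |   0 | gcdbacfdebaabedeece

SA = [10, 11, 4, 9, 3, 12, 1, 17, 5, 2, 7, 14, 18, 8, 16, 13, 15, 6, 0]
rank  pair      lcp
   1  s[10:],s[11:]  1  'a'
   2  s[11:],s[4:]  1  'a'
   3  s[4:],s[9:]  0  ''
   4  s[9:],s[3:]  2  'ba'
   5  s[3:],s[12:]  1  'b'
   6  s[12:],s[1:]  0  ''
   7  s[1:],s[17:]  1  'c'
   8  s[17:],s[5:]  1  'c'
   9  s[5:],s[2:]  0  ''
  10  s[2:],s[7:]  1  'd'
  11  s[7:],s[14:]  2  'de'
  12  s[14:],s[18:]  0  ''
  13  s[18:],s[8:]  1  'e'
  14  s[8:],s[16:]  1  'e'
  15  s[16:],s[13:]  1  'e'
  16  s[13:],s[15:]  1  'e'
  17  s[15:],s[6:]  0  ''
  18  s[6:],s[0:]  0  ''

n(n+1)/2 = 19·20/2 = 190
Σ LCP = 0 + 1 + 1 + 0 + 2 + 1 + 0 + 1 + 1 + 0 + 1 + 2 + 0 + 1 + 1 + 1 + 1 + 0 + 0 = 14
distinct = 190 − 14 = 176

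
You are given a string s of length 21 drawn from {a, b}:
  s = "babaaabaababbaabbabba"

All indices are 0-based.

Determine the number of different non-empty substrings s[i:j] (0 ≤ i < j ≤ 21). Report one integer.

sorted suffixes:
  #0 SA[0]=20  'a'
  #1 SA[1]=3  'aaabaababbaabbabba'
  #2 SA[2]=4  'aabaababbaabbabba'
  #3 SA[3]=7  'aababbaabbabba'
  #4 SA[4]=13  'aabbabba'
  #5 SA[5]=1  'abaaabaababbaabbabba'
  #6 SA[6]=5  'abaababbaabbabba'
  #7 SA[7]=8  'ababbaabbabba'
  #8 SA[8]=17  'abba'
  #9 SA[9]=10  'abbaabbabba'
  #10 SA[10]=14  'abbabba'
  #11 SA[11]=19  'ba'
  #12 SA[12]=2  'baaabaababbaabbabba'
  #13 SA[13]=6  'baababbaabbabba'
  #14 SA[14]=12  'baabbabba'
  #15 SA[15]=0  'babaaabaababbaabbabba'
  #16 SA[16]=16  'babba'
  #17 SA[17]=9  'babbaabbabba'
  #18 SA[18]=18  'bba'
  #19 SA[19]=11  'bbaabbabba'
  #20 SA[20]=15  'bbabba'

SA = [20, 3, 4, 7, 13, 1, 5, 8, 17, 10, 14, 19, 2, 6, 12, 0, 16, 9, 18, 11, 15]
i: (SA[i-1],SA[i]) lcp shared
  1: (20,3) 1 'a'
  2: (3,4) 2 'aa'
  3: (4,7) 4 'aaba'
  4: (7,13) 3 'aab'
  5: (13,1) 1 'a'
  6: (1,5) 4 'abaa'
  7: (5,8) 3 'aba'
  8: (8,17) 2 'ab'
  9: (17,10) 4 'abba'
  10: (10,14) 4 'abba'
  11: (14,19) 0 ''
  12: (19,2) 2 'ba'
  13: (2,6) 3 'baa'
  14: (6,12) 4 'baab'
  15: (12,0) 2 'ba'
  16: (0,16) 3 'bab'
  17: (16,9) 5 'babba'
  18: (9,18) 1 'b'
  19: (18,11) 3 'bba'
  20: (11,15) 3 'bba'

n(n+1)/2 = 21·22/2 = 231
Σ LCP = 0 + 1 + 2 + 4 + 3 + 1 + 4 + 3 + 2 + 4 + 4 + 0 + 2 + 3 + 4 + 2 + 3 + 5 + 1 + 3 + 3 = 54
distinct = 231 − 54 = 177

177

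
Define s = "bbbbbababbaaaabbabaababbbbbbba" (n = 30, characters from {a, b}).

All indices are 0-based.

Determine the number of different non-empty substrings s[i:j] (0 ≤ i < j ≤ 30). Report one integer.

373

rank→(start, suffix):
  0 → (29, 'a')
  1 → (10, 'aaaabbabaababbbbbbba')
  2 → (11, 'aaabbabaababbbbbbba')
  3 → (18, 'aababbbbbbba')
  4 → (12, 'aabbabaababbbbbbba')
  5 → (16, 'abaababbbbbbba')
  6 → (5, 'ababbaaaabbabaababbbbbbba')
  7 → (19, 'ababbbbbbba')
  8 → (7, 'abbaaaabbabaababbbbbbba')
  9 → (13, 'abbabaababbbbbbba')
  10 → (21, 'abbbbbbba')
  11 → (28, 'ba')
  12 → (9, 'baaaabbabaababbbbbbba')
  13 → (17, 'baababbbbbbba')
  14 → (15, 'babaababbbbbbba')
  15 → (4, 'bababbaaaabbabaababbbbbbba')
  16 → (6, 'babbaaaabbabaababbbbbbba')
  17 → (20, 'babbbbbbba')
  18 → (27, 'bba')
  19 → (8, 'bbaaaabbabaababbbbbbba')
  20 → (14, 'bbabaababbbbbbba')
  21 → (3, 'bbababbaaaabbabaababbbbbbba')
  22 → (26, 'bbba')
  23 → (2, 'bbbababbaaaabbabaababbbbbbba')
  24 → (25, 'bbbba')
  25 → (1, 'bbbbababbaaaabbabaababbbbbbba')
  26 → (24, 'bbbbba')
  27 → (0, 'bbbbbababbaaaabbabaababbbbbbba')
  28 → (23, 'bbbbbba')
  29 → (22, 'bbbbbbba')

SA = [29, 10, 11, 18, 12, 16, 5, 19, 7, 13, 21, 28, 9, 17, 15, 4, 6, 20, 27, 8, 14, 3, 26, 2, 25, 1, 24, 0, 23, 22]
i: (SA[i-1],SA[i]) lcp shared
  1: (29,10) 1 'a'
  2: (10,11) 3 'aaa'
  3: (11,18) 2 'aa'
  4: (18,12) 3 'aab'
  5: (12,16) 1 'a'
  6: (16,5) 3 'aba'
  7: (5,19) 5 'ababb'
  8: (19,7) 2 'ab'
  9: (7,13) 4 'abba'
  10: (13,21) 3 'abb'
  11: (21,28) 0 ''
  12: (28,9) 2 'ba'
  13: (9,17) 3 'baa'
  14: (17,15) 2 'ba'
  15: (15,4) 4 'baba'
  16: (4,6) 3 'bab'
  17: (6,20) 4 'babb'
  18: (20,27) 1 'b'
  19: (27,8) 3 'bba'
  20: (8,14) 3 'bba'
  21: (14,3) 5 'bbaba'
  22: (3,26) 2 'bb'
  23: (26,2) 4 'bbba'
  24: (2,25) 3 'bbb'
  25: (25,1) 5 'bbbba'
  26: (1,24) 4 'bbbb'
  27: (24,0) 6 'bbbbba'
  28: (0,23) 5 'bbbbb'
  29: (23,22) 6 'bbbbbb'

n(n+1)/2 = 30·31/2 = 465
Σ LCP = 0 + 1 + 3 + 2 + 3 + 1 + 3 + 5 + 2 + 4 + 3 + 0 + 2 + 3 + 2 + 4 + 3 + 4 + 1 + 3 + 3 + 5 + 2 + 4 + 3 + 5 + 4 + 6 + 5 + 6 = 92
distinct = 465 − 92 = 373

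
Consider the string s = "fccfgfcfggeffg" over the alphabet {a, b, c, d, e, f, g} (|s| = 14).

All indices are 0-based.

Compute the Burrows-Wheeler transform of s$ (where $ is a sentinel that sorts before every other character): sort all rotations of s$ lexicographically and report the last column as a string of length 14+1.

rank  rotation         last
    0  $fccfgfcfggeffg  g
    1  ccfgfcfggeffg$f  f
    2  cfgfcfggeffg$fc  c
    3  cfggeffg$fccfgf  f
    4  effg$fccfgfcfgg  g
    5  fccfgfcfggeffg$  $
    6  fcfggeffg$fccfg  g
    7  ffg$fccfgfcfgge  e
    8  fg$fccfgfcfggef  f
    9  fgfcfggeffg$fcc  c
   10  fggeffg$fccfgfc  c
   11  g$fccfgfcfggeff  f
   12  geffg$fccfgfcfg  g
   13  gfcfggeffg$fccf  f
   14  ggeffg$fccfgfcf  f

gfcfg$gefccfgff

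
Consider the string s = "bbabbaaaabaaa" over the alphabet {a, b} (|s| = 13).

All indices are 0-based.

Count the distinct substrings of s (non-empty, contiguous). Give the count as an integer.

67

rank | idx | suffix
   0 |  12 | a
   1 |  11 | aa
   2 |  10 | aaa
   3 |   5 | aaaabaaa
   4 |   6 | aaabaaa
   5 |   7 | aabaaa
   6 |   8 | abaaa
   7 |   2 | abbaaaabaaa
   8 |   9 | baaa
   9 |   4 | baaaabaaa
  10 |   1 | babbaaaabaaa
  11 |   3 | bbaaaabaaa
  12 |   0 | bbabbaaaabaaa

SA = [12, 11, 10, 5, 6, 7, 8, 2, 9, 4, 1, 3, 0]
rank  pair      lcp
   1  s[12:],s[11:]  1  'a'
   2  s[11:],s[10:]  2  'aa'
   3  s[10:],s[5:]  3  'aaa'
   4  s[5:],s[6:]  3  'aaa'
   5  s[6:],s[7:]  2  'aa'
   6  s[7:],s[8:]  1  'a'
   7  s[8:],s[2:]  2  'ab'
   8  s[2:],s[9:]  0  ''
   9  s[9:],s[4:]  4  'baaa'
  10  s[4:],s[1:]  2  'ba'
  11  s[1:],s[3:]  1  'b'
  12  s[3:],s[0:]  3  'bba'

n(n+1)/2 = 13·14/2 = 91
Σ LCP = 0 + 1 + 2 + 3 + 3 + 2 + 1 + 2 + 0 + 4 + 2 + 1 + 3 = 24
distinct = 91 − 24 = 67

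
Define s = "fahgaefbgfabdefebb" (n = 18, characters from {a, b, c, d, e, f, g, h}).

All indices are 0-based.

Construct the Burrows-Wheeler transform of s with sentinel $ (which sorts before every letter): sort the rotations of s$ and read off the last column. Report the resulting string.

rank  rotation             last
    0  $fahgaefbgfabdefebb  b
    1  abdefebb$fahgaefbgf  f
    2  aefbgfabdefebb$fahg  g
    3  ahgaefbgfabdefebb$f  f
    4  b$fahgaefbgfabdefeb  b
    5  bb$fahgaefbgfabdefe  e
    6  bdefebb$fahgaefbgfa  a
    7  bgfabdefebb$fahgaef  f
    8  defebb$fahgaefbgfab  b
    9  ebb$fahgaefbgfabdef  f
   10  efbgfabdefebb$fahga  a
   11  efebb$fahgaefbgfabd  d
   12  fabdefebb$fahgaefbg  g
   13  fahgaefbgfabdefebb$  $
   14  fbgfabdefebb$fahgae  e
   15  febb$fahgaefbgfabde  e
   16  gaefbgfabdefebb$fah  h
   17  gfabdefebb$fahgaefb  b
   18  hgaefbgfabdefebb$fa  a

bfgfbeafbfadg$eehba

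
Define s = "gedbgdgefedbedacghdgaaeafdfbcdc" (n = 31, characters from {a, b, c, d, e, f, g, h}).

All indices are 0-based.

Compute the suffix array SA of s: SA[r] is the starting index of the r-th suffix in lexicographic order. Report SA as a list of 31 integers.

[20, 14, 21, 23, 27, 11, 3, 30, 28, 15, 13, 10, 2, 29, 25, 18, 5, 22, 12, 9, 1, 7, 26, 24, 8, 19, 4, 0, 6, 16, 17]

sorted suffixes:
  #0 SA[0]=20  'aaeafdfbcdc'
  #1 SA[1]=14  'acghdgaaeafdfbcdc'
  #2 SA[2]=21  'aeafdfbcdc'
  #3 SA[3]=23  'afdfbcdc'
  #4 SA[4]=27  'bcdc'
  #5 SA[5]=11  'bedacghdgaaeafdfbcdc'
  #6 SA[6]=3  'bgdgefedbedacghdgaaeafdfbcdc'
  #7 SA[7]=30  'c'
  #8 SA[8]=28  'cdc'
  #9 SA[9]=15  'cghdgaaeafdfbcdc'
  #10 SA[10]=13  'dacghdgaaeafdfbcdc'
  #11 SA[11]=10  'dbedacghdgaaeafdfbcdc'
  #12 SA[12]=2  'dbgdgefedbedacghdgaaeafdfbcdc'
  #13 SA[13]=29  'dc'
  #14 SA[14]=25  'dfbcdc'
  #15 SA[15]=18  'dgaaeafdfbcdc'
  #16 SA[16]=5  'dgefedbedacghdgaaeafdfbcdc'
  #17 SA[17]=22  'eafdfbcdc'
  #18 SA[18]=12  'edacghdgaaeafdfbcdc'
  #19 SA[19]=9  'edbedacghdgaaeafdfbcdc'
  #20 SA[20]=1  'edbgdgefedbedacghdgaaeafdfbcdc'
  #21 SA[21]=7  'efedbedacghdgaaeafdfbcdc'
  #22 SA[22]=26  'fbcdc'
  #23 SA[23]=24  'fdfbcdc'
  #24 SA[24]=8  'fedbedacghdgaaeafdfbcdc'
  #25 SA[25]=19  'gaaeafdfbcdc'
  #26 SA[26]=4  'gdgefedbedacghdgaaeafdfbcdc'
  #27 SA[27]=0  'gedbgdgefedbedacghdgaaeafdfbcdc'
  #28 SA[28]=6  'gefedbedacghdgaaeafdfbcdc'
  #29 SA[29]=16  'ghdgaaeafdfbcdc'
  #30 SA[30]=17  'hdgaaeafdfbcdc'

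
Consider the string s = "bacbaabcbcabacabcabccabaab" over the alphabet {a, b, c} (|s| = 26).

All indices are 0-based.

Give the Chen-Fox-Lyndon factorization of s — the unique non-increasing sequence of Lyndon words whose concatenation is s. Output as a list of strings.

["b", "acb", "aabcbcabacabcabccab", "aab"]

emit factor 1: 'b' (i=0, period=1)
emit factor 2: 'acb' (i=1, period=3)
emit factor 3: 'aabcbcabacabcabccab' (i=4, period=19)
emit factor 4: 'aab' (i=23, period=3)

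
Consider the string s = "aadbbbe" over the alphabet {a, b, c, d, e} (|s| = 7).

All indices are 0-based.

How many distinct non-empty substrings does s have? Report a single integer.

rank | idx | suffix
   0 |   0 | aadbbbe
   1 |   1 | adbbbe
   2 |   3 | bbbe
   3 |   4 | bbe
   4 |   5 | be
   5 |   2 | dbbbe
   6 |   6 | e

SA = [0, 1, 3, 4, 5, 2, 6]
rank  pair      lcp
   1  s[0:],s[1:]  1  'a'
   2  s[1:],s[3:]  0  ''
   3  s[3:],s[4:]  2  'bb'
   4  s[4:],s[5:]  1  'b'
   5  s[5:],s[2:]  0  ''
   6  s[2:],s[6:]  0  ''

n(n+1)/2 = 7·8/2 = 28
Σ LCP = 0 + 1 + 0 + 2 + 1 + 0 + 0 = 4
distinct = 28 − 4 = 24

24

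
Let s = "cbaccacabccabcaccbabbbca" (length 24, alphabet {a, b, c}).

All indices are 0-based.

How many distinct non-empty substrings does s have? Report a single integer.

256

rank | idx | suffix
   0 |  23 | a
   1 |  18 | abbbca
   2 |  11 | abcaccbabbbca
   3 |   7 | abccabcaccbabbbca
   4 |   5 | acabccabcaccbabbbca
   5 |   2 | accacabccabcaccbabbbca
   6 |  14 | accbabbbca
   7 |  17 | babbbca
   8 |   1 | baccacabccabcaccbabbbca
   9 |  19 | bbbca
  10 |  20 | bbca
  11 |  21 | bca
  12 |  12 | bcaccbabbbca
  13 |   8 | bccabcaccbabbbca
  14 |  22 | ca
  15 |  10 | cabcaccbabbbca
  16 |   6 | cabccabcaccbabbbca
  17 |   4 | cacabccabcaccbabbbca
  18 |  13 | caccbabbbca
  19 |  16 | cbabbbca
  20 |   0 | cbaccacabccabcaccbabbbca
  21 |   9 | ccabcaccbabbbca
  22 |   3 | ccacabccabcaccbabbbca
  23 |  15 | ccbabbbca

SA = [23, 18, 11, 7, 5, 2, 14, 17, 1, 19, 20, 21, 12, 8, 22, 10, 6, 4, 13, 16, 0, 9, 3, 15]
rank  pair      lcp
   1  s[23:],s[18:]  1  'a'
   2  s[18:],s[11:]  2  'ab'
   3  s[11:],s[7:]  3  'abc'
   4  s[7:],s[5:]  1  'a'
   5  s[5:],s[2:]  2  'ac'
   6  s[2:],s[14:]  3  'acc'
   7  s[14:],s[17:]  0  ''
   8  s[17:],s[1:]  2  'ba'
   9  s[1:],s[19:]  1  'b'
  10  s[19:],s[20:]  2  'bb'
  11  s[20:],s[21:]  1  'b'
  12  s[21:],s[12:]  3  'bca'
  13  s[12:],s[8:]  2  'bc'
  14  s[8:],s[22:]  0  ''
  15  s[22:],s[10:]  2  'ca'
  16  s[10:],s[6:]  4  'cabc'
  17  s[6:],s[4:]  2  'ca'
  18  s[4:],s[13:]  3  'cac'
  19  s[13:],s[16:]  1  'c'
  20  s[16:],s[0:]  3  'cba'
  21  s[0:],s[9:]  1  'c'
  22  s[9:],s[3:]  3  'cca'
  23  s[3:],s[15:]  2  'cc'

n(n+1)/2 = 24·25/2 = 300
Σ LCP = 0 + 1 + 2 + 3 + 1 + 2 + 3 + 0 + 2 + 1 + 2 + 1 + 3 + 2 + 0 + 2 + 4 + 2 + 3 + 1 + 3 + 1 + 3 + 2 = 44
distinct = 300 − 44 = 256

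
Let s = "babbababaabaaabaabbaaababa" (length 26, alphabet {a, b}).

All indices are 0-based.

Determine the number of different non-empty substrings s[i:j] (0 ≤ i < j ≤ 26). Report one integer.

sorted suffixes:
  #0 SA[0]=25  'a'
  #1 SA[1]=11  'aaabaabbaaababa'
  #2 SA[2]=19  'aaababa'
  #3 SA[3]=8  'aabaaabaabbaaababa'
  #4 SA[4]=12  'aabaabbaaababa'
  #5 SA[5]=20  'aababa'
  #6 SA[6]=15  'aabbaaababa'
  #7 SA[7]=23  'aba'
  #8 SA[8]=9  'abaaabaabbaaababa'
  #9 SA[9]=6  'abaabaaabaabbaaababa'
  #10 SA[10]=13  'abaabbaaababa'
  #11 SA[11]=21  'ababa'
  #12 SA[12]=4  'ababaabaaabaabbaaababa'
  #13 SA[13]=16  'abbaaababa'
  #14 SA[14]=1  'abbababaabaaabaabbaaababa'
  #15 SA[15]=24  'ba'
  #16 SA[16]=10  'baaabaabbaaababa'
  #17 SA[17]=18  'baaababa'
  #18 SA[18]=7  'baabaaabaabbaaababa'
  #19 SA[19]=14  'baabbaaababa'
  #20 SA[20]=22  'baba'
  #21 SA[21]=5  'babaabaaabaabbaaababa'
  #22 SA[22]=3  'bababaabaaabaabbaaababa'
  #23 SA[23]=0  'babbababaabaaabaabbaaababa'
  #24 SA[24]=17  'bbaaababa'
  #25 SA[25]=2  'bbababaabaaabaabbaaababa'

SA = [25, 11, 19, 8, 12, 20, 15, 23, 9, 6, 13, 21, 4, 16, 1, 24, 10, 18, 7, 14, 22, 5, 3, 0, 17, 2]
[i] adj suffixes → lcp
  [1] 25/11 → 1 ('a')
  [2] 11/19 → 5 ('aaaba')
  [3] 19/8 → 2 ('aa')
  [4] 8/12 → 5 ('aabaa')
  [5] 12/20 → 4 ('aaba')
  [6] 20/15 → 3 ('aab')
  [7] 15/23 → 1 ('a')
  [8] 23/9 → 3 ('aba')
  [9] 9/6 → 4 ('abaa')
  [10] 6/13 → 5 ('abaab')
  [11] 13/21 → 3 ('aba')
  [12] 21/4 → 5 ('ababa')
  [13] 4/16 → 2 ('ab')
  [14] 16/1 → 4 ('abba')
  [15] 1/24 → 0 ('')
  [16] 24/10 → 2 ('ba')
  [17] 10/18 → 6 ('baaaba')
  [18] 18/7 → 3 ('baa')
  [19] 7/14 → 4 ('baab')
  [20] 14/22 → 2 ('ba')
  [21] 22/5 → 4 ('baba')
  [22] 5/3 → 4 ('baba')
  [23] 3/0 → 3 ('bab')
  [24] 0/17 → 1 ('b')
  [25] 17/2 → 3 ('bba')

n(n+1)/2 = 26·27/2 = 351
Σ LCP = 0 + 1 + 5 + 2 + 5 + 4 + 3 + 1 + 3 + 4 + 5 + 3 + 5 + 2 + 4 + 0 + 2 + 6 + 3 + 4 + 2 + 4 + 4 + 3 + 1 + 3 = 79
distinct = 351 − 79 = 272

272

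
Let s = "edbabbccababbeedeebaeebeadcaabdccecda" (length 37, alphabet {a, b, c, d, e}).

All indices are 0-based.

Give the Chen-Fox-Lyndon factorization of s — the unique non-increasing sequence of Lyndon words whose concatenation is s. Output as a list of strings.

emit factor 1: 'e' (i=0, period=1)
emit factor 2: 'd' (i=1, period=1)
emit factor 3: 'b' (i=2, period=1)
emit factor 4: 'abbcc' (i=3, period=5)
emit factor 5: 'ababbeedeebaeebeadc' (i=8, period=19)
emit factor 6: 'aabdccecd' (i=27, period=9)
emit factor 7: 'a' (i=36, period=1)

["e", "d", "b", "abbcc", "ababbeedeebaeebeadc", "aabdccecd", "a"]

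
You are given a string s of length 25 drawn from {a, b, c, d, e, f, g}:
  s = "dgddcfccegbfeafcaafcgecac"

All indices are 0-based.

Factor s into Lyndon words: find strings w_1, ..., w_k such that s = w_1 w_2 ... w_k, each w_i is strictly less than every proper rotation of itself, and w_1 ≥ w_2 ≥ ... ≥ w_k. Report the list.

emit factor 1: 'dg' (i=0, period=2)
emit factor 2: 'd' (i=2, period=1)
emit factor 3: 'd' (i=3, period=1)
emit factor 4: 'cf' (i=4, period=2)
emit factor 5: 'cceg' (i=6, period=4)
emit factor 6: 'bfe' (i=10, period=3)
emit factor 7: 'afc' (i=13, period=3)
emit factor 8: 'aafcgecac' (i=16, period=9)

["dg", "d", "d", "cf", "cceg", "bfe", "afc", "aafcgecac"]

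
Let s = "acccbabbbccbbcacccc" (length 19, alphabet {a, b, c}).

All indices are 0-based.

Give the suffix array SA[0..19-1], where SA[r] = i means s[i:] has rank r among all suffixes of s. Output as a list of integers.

sorted suffixes:
  #0 SA[0]=5  'abbbccbbcacccc'
  #1 SA[1]=0  'acccbabbbccbbcacccc'
  #2 SA[2]=14  'acccc'
  #3 SA[3]=4  'babbbccbbcacccc'
  #4 SA[4]=6  'bbbccbbcacccc'
  #5 SA[5]=11  'bbcacccc'
  #6 SA[6]=7  'bbccbbcacccc'
  #7 SA[7]=12  'bcacccc'
  #8 SA[8]=8  'bccbbcacccc'
  #9 SA[9]=18  'c'
  #10 SA[10]=13  'cacccc'
  #11 SA[11]=3  'cbabbbccbbcacccc'
  #12 SA[12]=10  'cbbcacccc'
  #13 SA[13]=17  'cc'
  #14 SA[14]=2  'ccbabbbccbbcacccc'
  #15 SA[15]=9  'ccbbcacccc'
  #16 SA[16]=16  'ccc'
  #17 SA[17]=1  'cccbabbbccbbcacccc'
  #18 SA[18]=15  'cccc'

[5, 0, 14, 4, 6, 11, 7, 12, 8, 18, 13, 3, 10, 17, 2, 9, 16, 1, 15]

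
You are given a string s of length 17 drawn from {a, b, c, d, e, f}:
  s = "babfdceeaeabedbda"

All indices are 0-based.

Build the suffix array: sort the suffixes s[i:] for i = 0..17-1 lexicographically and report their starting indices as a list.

[16, 10, 1, 8, 0, 14, 11, 2, 5, 15, 13, 4, 9, 7, 12, 6, 3]

rank | idx | suffix
   0 |  16 | a
   1 |  10 | abedbda
   2 |   1 | abfdceeaeabedbda
   3 |   8 | aeabedbda
   4 |   0 | babfdceeaeabedbda
   5 |  14 | bda
   6 |  11 | bedbda
   7 |   2 | bfdceeaeabedbda
   8 |   5 | ceeaeabedbda
   9 |  15 | da
  10 |  13 | dbda
  11 |   4 | dceeaeabedbda
  12 |   9 | eabedbda
  13 |   7 | eaeabedbda
  14 |  12 | edbda
  15 |   6 | eeaeabedbda
  16 |   3 | fdceeaeabedbda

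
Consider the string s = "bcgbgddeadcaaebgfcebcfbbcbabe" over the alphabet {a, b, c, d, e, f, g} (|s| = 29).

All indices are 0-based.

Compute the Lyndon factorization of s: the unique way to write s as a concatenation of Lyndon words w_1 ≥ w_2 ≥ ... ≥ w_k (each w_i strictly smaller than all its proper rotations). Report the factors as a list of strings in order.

["bcgbgdde", "adc", "aaebgfcebcfbbcbabe"]

emit factor 1: 'bcgbgdde' (i=0, period=8)
emit factor 2: 'adc' (i=8, period=3)
emit factor 3: 'aaebgfcebcfbbcbabe' (i=11, period=18)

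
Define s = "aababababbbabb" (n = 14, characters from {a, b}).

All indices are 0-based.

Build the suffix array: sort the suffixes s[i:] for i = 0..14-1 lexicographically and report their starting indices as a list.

sorted suffixes:
  #0 SA[0]=0  'aababababbbabb'
  #1 SA[1]=1  'ababababbbabb'
  #2 SA[2]=3  'abababbbabb'
  #3 SA[3]=5  'ababbbabb'
  #4 SA[4]=11  'abb'
  #5 SA[5]=7  'abbbabb'
  #6 SA[6]=13  'b'
  #7 SA[7]=2  'babababbbabb'
  #8 SA[8]=4  'bababbbabb'
  #9 SA[9]=10  'babb'
  #10 SA[10]=6  'babbbabb'
  #11 SA[11]=12  'bb'
  #12 SA[12]=9  'bbabb'
  #13 SA[13]=8  'bbbabb'

[0, 1, 3, 5, 11, 7, 13, 2, 4, 10, 6, 12, 9, 8]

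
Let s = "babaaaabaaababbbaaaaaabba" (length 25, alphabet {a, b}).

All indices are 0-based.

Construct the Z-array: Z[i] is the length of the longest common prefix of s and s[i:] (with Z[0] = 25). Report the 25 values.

[25, 0, 2, 0, 0, 0, 0, 2, 0, 0, 0, 3, 0, 1, 1, 2, 0, 0, 0, 0, 0, 0, 1, 2, 0]

Z[0]=25
i=1: fresh scan; Z[1]=0
i=2: fresh scan; Z[2]=2 extend→box=[2,4)
i=3: min(r-i=1, Z[1]=0)=0; Z[3]=0
i=4: fresh scan; Z[4]=0
i=5: fresh scan; Z[5]=0
i=6: fresh scan; Z[6]=0
i=7: fresh scan; Z[7]=2 extend→box=[7,9)
i=8: min(r-i=1, Z[1]=0)=0; Z[8]=0
i=9: fresh scan; Z[9]=0
i=10: fresh scan; Z[10]=0
i=11: fresh scan; Z[11]=3 extend→box=[11,14)
i=12: min(r-i=2, Z[1]=0)=0; Z[12]=0
i=13: min(r-i=1, Z[2]=2)=1; Z[13]=1
i=14: fresh scan; Z[14]=1 extend→box=[14,15)
i=15: fresh scan; Z[15]=2 extend→box=[15,17)
i=16: min(r-i=1, Z[1]=0)=0; Z[16]=0
i=17: fresh scan; Z[17]=0
i=18: fresh scan; Z[18]=0
i=19: fresh scan; Z[19]=0
i=20: fresh scan; Z[20]=0
i=21: fresh scan; Z[21]=0
i=22: fresh scan; Z[22]=1 extend→box=[22,23)
i=23: fresh scan; Z[23]=2 extend→box=[23,25)
i=24: min(r-i=1, Z[1]=0)=0; Z[24]=0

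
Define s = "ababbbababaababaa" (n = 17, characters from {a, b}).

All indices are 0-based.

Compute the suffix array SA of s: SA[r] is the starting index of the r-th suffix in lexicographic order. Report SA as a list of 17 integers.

sorted suffixes:
  #0 SA[0]=16  'a'
  #1 SA[1]=15  'aa'
  #2 SA[2]=10  'aababaa'
  #3 SA[3]=13  'abaa'
  #4 SA[4]=8  'abaababaa'
  #5 SA[5]=11  'ababaa'
  #6 SA[6]=6  'ababaababaa'
  #7 SA[7]=0  'ababbbababaababaa'
  #8 SA[8]=2  'abbbababaababaa'
  #9 SA[9]=14  'baa'
  #10 SA[10]=9  'baababaa'
  #11 SA[11]=12  'babaa'
  #12 SA[12]=7  'babaababaa'
  #13 SA[13]=5  'bababaababaa'
  #14 SA[14]=1  'babbbababaababaa'
  #15 SA[15]=4  'bbababaababaa'
  #16 SA[16]=3  'bbbababaababaa'

[16, 15, 10, 13, 8, 11, 6, 0, 2, 14, 9, 12, 7, 5, 1, 4, 3]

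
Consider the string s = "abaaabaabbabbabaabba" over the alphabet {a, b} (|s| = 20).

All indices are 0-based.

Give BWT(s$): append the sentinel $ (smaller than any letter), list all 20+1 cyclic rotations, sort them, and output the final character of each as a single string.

rank  rotation               last
    0  $abaaabaabbabbabaabba  a
    1  a$abaaabaabbabbabaabb  b
    2  aaabaabbabbabaabba$ab  b
    3  aabaabbabbabaabba$aba  a
    4  aabba$abaaabaabbabbab  b
    5  aabbabbabaabba$abaaab  b
    6  abaaabaabbabbabaabba$  $
    7  abaabba$abaaabaabbabb  b
    8  abaabbabbabaabba$abaa  a
    9  abba$abaaabaabbabbaba  a
   10  abbabaabba$abaaabaabb  b
   11  abbabbabaabba$abaaaba  a
   12  ba$abaaabaabbabbabaab  b
   13  baaabaabbabbabaabba$a  a
   14  baabba$abaaabaabbabba  a
   15  baabbabbabaabba$abaaa  a
   16  babaabba$abaaabaabbab  b
   17  babbabaabba$abaaabaab  b
   18  bba$abaaabaabbabbabaa  a
   19  bbabaabba$abaaabaabba  a
   20  bbabbabaabba$abaaabaa  a

abbabb$baababaaabbaaa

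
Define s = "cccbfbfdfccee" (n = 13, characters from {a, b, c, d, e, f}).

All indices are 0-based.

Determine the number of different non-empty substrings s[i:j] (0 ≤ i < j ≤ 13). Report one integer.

80

rank | idx | suffix
   0 |   3 | bfbfdfccee
   1 |   5 | bfdfccee
   2 |   2 | cbfbfdfccee
   3 |   1 | ccbfbfdfccee
   4 |   0 | cccbfbfdfccee
   5 |   9 | ccee
   6 |  10 | cee
   7 |   7 | dfccee
   8 |  12 | e
   9 |  11 | ee
  10 |   4 | fbfdfccee
  11 |   8 | fccee
  12 |   6 | fdfccee

SA = [3, 5, 2, 1, 0, 9, 10, 7, 12, 11, 4, 8, 6]
[i] adj suffixes → lcp
  [1] 3/5 → 2 ('bf')
  [2] 5/2 → 0 ('')
  [3] 2/1 → 1 ('c')
  [4] 1/0 → 2 ('cc')
  [5] 0/9 → 2 ('cc')
  [6] 9/10 → 1 ('c')
  [7] 10/7 → 0 ('')
  [8] 7/12 → 0 ('')
  [9] 12/11 → 1 ('e')
  [10] 11/4 → 0 ('')
  [11] 4/8 → 1 ('f')
  [12] 8/6 → 1 ('f')

n(n+1)/2 = 13·14/2 = 91
Σ LCP = 0 + 2 + 0 + 1 + 2 + 2 + 1 + 0 + 0 + 1 + 0 + 1 + 1 = 11
distinct = 91 − 11 = 80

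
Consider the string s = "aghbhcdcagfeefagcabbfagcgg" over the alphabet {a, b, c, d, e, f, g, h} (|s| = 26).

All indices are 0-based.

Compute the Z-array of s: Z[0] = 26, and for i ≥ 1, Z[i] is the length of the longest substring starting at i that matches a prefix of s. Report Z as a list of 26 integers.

[26, 0, 0, 0, 0, 0, 0, 0, 2, 0, 0, 0, 0, 0, 2, 0, 0, 1, 0, 0, 0, 2, 0, 0, 0, 0]

Z[0]=26
i=1: outside box; Z[1]=0
i=2: outside box; Z[2]=0
i=3: outside box; Z[3]=0
i=4: outside box; Z[4]=0
i=5: outside box; Z[5]=0
i=6: outside box; Z[6]=0
i=7: outside box; Z[7]=0
i=8: outside box; Z[8]=2 extend→box=[8,10)
i=9: min(r-i=1, Z[1]=0)=0; Z[9]=0
i=10: outside box; Z[10]=0
i=11: outside box; Z[11]=0
i=12: outside box; Z[12]=0
i=13: outside box; Z[13]=0
i=14: outside box; Z[14]=2 extend→box=[14,16)
i=15: min(r-i=1, Z[1]=0)=0; Z[15]=0
i=16: outside box; Z[16]=0
i=17: outside box; Z[17]=1 extend→box=[17,18)
i=18: outside box; Z[18]=0
i=19: outside box; Z[19]=0
i=20: outside box; Z[20]=0
i=21: outside box; Z[21]=2 extend→box=[21,23)
i=22: min(r-i=1, Z[1]=0)=0; Z[22]=0
i=23: outside box; Z[23]=0
i=24: outside box; Z[24]=0
i=25: outside box; Z[25]=0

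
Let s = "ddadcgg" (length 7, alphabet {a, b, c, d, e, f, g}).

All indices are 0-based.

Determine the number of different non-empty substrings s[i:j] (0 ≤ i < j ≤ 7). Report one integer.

sorted suffixes:
  #0 SA[0]=2  'adcgg'
  #1 SA[1]=4  'cgg'
  #2 SA[2]=1  'dadcgg'
  #3 SA[3]=3  'dcgg'
  #4 SA[4]=0  'ddadcgg'
  #5 SA[5]=6  'g'
  #6 SA[6]=5  'gg'

SA = [2, 4, 1, 3, 0, 6, 5]
[i] adj suffixes → lcp
  [1] 2/4 → 0 ('')
  [2] 4/1 → 0 ('')
  [3] 1/3 → 1 ('d')
  [4] 3/0 → 1 ('d')
  [5] 0/6 → 0 ('')
  [6] 6/5 → 1 ('g')

n(n+1)/2 = 7·8/2 = 28
Σ LCP = 0 + 0 + 0 + 1 + 1 + 0 + 1 = 3
distinct = 28 − 3 = 25

25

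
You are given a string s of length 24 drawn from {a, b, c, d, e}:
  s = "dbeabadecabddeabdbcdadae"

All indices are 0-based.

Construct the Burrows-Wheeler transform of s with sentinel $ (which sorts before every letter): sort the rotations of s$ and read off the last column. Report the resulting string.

rank  rotation                   last
    0  $dbeabadecabddeabdbcdadae  e
    1  abadecabddeabdbcdadae$dbe  e
    2  abdbcdadae$dbeabadecabdde  e
    3  abddeabdbcdadae$dbeabadec  c
    4  adae$dbeabadecabddeabdbcd  d
    5  adecabddeabdbcdadae$dbeab  b
    6  ae$dbeabadecabddeabdbcdad  d
    7  badecabddeabdbcdadae$dbea  a
    8  bcdadae$dbeabadecabddeabd  d
    9  bdbcdadae$dbeabadecabddea  a
   10  bddeabdbcdadae$dbeabadeca  a
   11  beabadecabddeabdbcdadae$d  d
   12  cabddeabdbcdadae$dbeabade  e
   13  cdadae$dbeabadecabddeabdb  b
   14  dadae$dbeabadecabddeabdbc  c
   15  dae$dbeabadecabddeabdbcda  a
   16  dbcdadae$dbeabadecabddeab  b
   17  dbeabadecabddeabdbcdadae$  $
   18  ddeabdbcdadae$dbeabadecab  b
   19  deabdbcdadae$dbeabadecabd  d
   20  decabddeabdbcdadae$dbeaba  a
   21  e$dbeabadecabddeabdbcdada  a
   22  eabadecabddeabdbcdadae$db  b
   23  eabdbcdadae$dbeabadecabdd  d
   24  ecabddeabdbcdadae$dbeabad  d

eeecdbdadaadebcab$bdaabdd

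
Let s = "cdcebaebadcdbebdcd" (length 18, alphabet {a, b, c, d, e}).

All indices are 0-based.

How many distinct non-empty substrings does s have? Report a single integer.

149

rank | idx | suffix
   0 |   8 | adcdbebdcd
   1 |   5 | aebadcdbebdcd
   2 |   7 | badcdbebdcd
   3 |   4 | baebadcdbebdcd
   4 |  14 | bdcd
   5 |  12 | bebdcd
   6 |  16 | cd
   7 |  10 | cdbebdcd
   8 |   0 | cdcebaebadcdbebdcd
   9 |   2 | cebaebadcdbebdcd
  10 |  17 | d
  11 |  11 | dbebdcd
  12 |  15 | dcd
  13 |   9 | dcdbebdcd
  14 |   1 | dcebaebadcdbebdcd
  15 |   6 | ebadcdbebdcd
  16 |   3 | ebaebadcdbebdcd
  17 |  13 | ebdcd

SA = [8, 5, 7, 4, 14, 12, 16, 10, 0, 2, 17, 11, 15, 9, 1, 6, 3, 13]
[i] adj suffixes → lcp
  [1] 8/5 → 1 ('a')
  [2] 5/7 → 0 ('')
  [3] 7/4 → 2 ('ba')
  [4] 4/14 → 1 ('b')
  [5] 14/12 → 1 ('b')
  [6] 12/16 → 0 ('')
  [7] 16/10 → 2 ('cd')
  [8] 10/0 → 2 ('cd')
  [9] 0/2 → 1 ('c')
  [10] 2/17 → 0 ('')
  [11] 17/11 → 1 ('d')
  [12] 11/15 → 1 ('d')
  [13] 15/9 → 3 ('dcd')
  [14] 9/1 → 2 ('dc')
  [15] 1/6 → 0 ('')
  [16] 6/3 → 3 ('eba')
  [17] 3/13 → 2 ('eb')

n(n+1)/2 = 18·19/2 = 171
Σ LCP = 0 + 1 + 0 + 2 + 1 + 1 + 0 + 2 + 2 + 1 + 0 + 1 + 1 + 3 + 2 + 0 + 3 + 2 = 22
distinct = 171 − 22 = 149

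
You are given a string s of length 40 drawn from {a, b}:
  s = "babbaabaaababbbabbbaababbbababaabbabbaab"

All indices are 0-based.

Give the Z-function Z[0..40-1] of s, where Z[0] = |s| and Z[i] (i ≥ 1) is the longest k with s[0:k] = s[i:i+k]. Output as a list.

[40, 0, 1, 2, 0, 0, 2, 0, 0, 0, 4, 0, 1, 1, 4, 0, 1, 1, 2, 0, 0, 4, 0, 1, 1, 3, 0, 3, 0, 2, 0, 0, 1, 7, 0, 1, 2, 0, 0, 1]

Z[0]=40
i=1: outside box; Z[1]=0
i=2: outside box; Z[2]=1 scan→box=[2,3)
i=3: outside box; Z[3]=2 scan→box=[3,5)
i=4: min(r-i=1, Z[1]=0)=0; Z[4]=0
i=5: outside box; Z[5]=0
i=6: outside box; Z[6]=2 scan→box=[6,8)
i=7: min(r-i=1, Z[1]=0)=0; Z[7]=0
i=8: outside box; Z[8]=0
i=9: outside box; Z[9]=0
i=10: outside box; Z[10]=4 scan→box=[10,14)
i=11: min(r-i=3, Z[1]=0)=0; Z[11]=0
i=12: min(r-i=2, Z[2]=1)=1; Z[12]=1
i=13: min(r-i=1, Z[3]=2)=1; Z[13]=1
i=14: outside box; Z[14]=4 scan→box=[14,18)
i=15: min(r-i=3, Z[1]=0)=0; Z[15]=0
i=16: min(r-i=2, Z[2]=1)=1; Z[16]=1
i=17: min(r-i=1, Z[3]=2)=1; Z[17]=1
i=18: outside box; Z[18]=2 scan→box=[18,20)
i=19: min(r-i=1, Z[1]=0)=0; Z[19]=0
i=20: outside box; Z[20]=0
i=21: outside box; Z[21]=4 scan→box=[21,25)
i=22: min(r-i=3, Z[1]=0)=0; Z[22]=0
i=23: min(r-i=2, Z[2]=1)=1; Z[23]=1
i=24: min(r-i=1, Z[3]=2)=1; Z[24]=1
i=25: outside box; Z[25]=3 scan→box=[25,28)
i=26: min(r-i=2, Z[1]=0)=0; Z[26]=0
i=27: min(r-i=1, Z[2]=1)=1; Z[27]=3 scan→box=[27,30)
i=28: min(r-i=2, Z[1]=0)=0; Z[28]=0
i=29: min(r-i=1, Z[2]=1)=1; Z[29]=2 scan→box=[29,31)
i=30: min(r-i=1, Z[1]=0)=0; Z[30]=0
i=31: outside box; Z[31]=0
i=32: outside box; Z[32]=1 scan→box=[32,33)
i=33: outside box; Z[33]=7 scan→box=[33,40)
i=34: min(r-i=6, Z[1]=0)=0; Z[34]=0
i=35: min(r-i=5, Z[2]=1)=1; Z[35]=1
i=36: min(r-i=4, Z[3]=2)=2; Z[36]=2
i=37: min(r-i=3, Z[4]=0)=0; Z[37]=0
i=38: min(r-i=2, Z[5]=0)=0; Z[38]=0
i=39: min(r-i=1, Z[6]=2)=1; Z[39]=1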